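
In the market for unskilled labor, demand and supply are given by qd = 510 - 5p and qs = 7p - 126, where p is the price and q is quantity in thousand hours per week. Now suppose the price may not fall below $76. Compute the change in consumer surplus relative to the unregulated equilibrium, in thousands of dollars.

-4312.5

In a free market, 510 - 5p = 7p - 126 gives the equilibrium p* = 53, q* = 245.
Because the floor (76) lies above the market-clearing price, it is binding.
At p = 76: qd = 510 - 5·76 = 130 and qs = 7·76 - 126 = 406.
Consumer surplus without the control is ½ · (102 - 53) · 245 = 6002.5.
With the floor, consumers buy 130 units at 76, so CS = ½ · (102 - 76) · 130 = 1690.
Change in consumer surplus = 1690 - 6002.5 = -4312.5.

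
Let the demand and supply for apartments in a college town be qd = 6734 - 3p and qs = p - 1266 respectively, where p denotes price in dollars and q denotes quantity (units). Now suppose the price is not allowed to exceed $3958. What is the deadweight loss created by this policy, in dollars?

0

Setting quantity demanded equal to quantity supplied, 6734 - 3p = p - 1266, gives p* = 2000 and q* = 734.
Since 3958 is above p* = 2000, the ceiling does not bind and the free-market outcome prevails.
Since the control does not bind, no trades are prevented and deadweight loss is zero.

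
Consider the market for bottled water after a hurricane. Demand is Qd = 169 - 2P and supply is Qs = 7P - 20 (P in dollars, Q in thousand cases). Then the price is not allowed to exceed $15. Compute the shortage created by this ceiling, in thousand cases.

Equilibrium: 169 - 2P = 7P - 20, so 189 = 9P and P* = 21, Q* = 127.
The ceiling of 15 is below the equilibrium price 21, so it binds.
At P = 15: Qd = 169 - 2·15 = 139 and Qs = 7·15 - 20 = 85.
Shortage = Qd - Qs = 139 - 85 = 54.

54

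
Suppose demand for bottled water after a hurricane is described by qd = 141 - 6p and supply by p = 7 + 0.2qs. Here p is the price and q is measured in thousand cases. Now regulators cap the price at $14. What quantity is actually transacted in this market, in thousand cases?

35

Rearranging supply gives qs = 5p - 35. Without the control the market clears where 141 - 6p = 5p - 35, i.e. p* = 16 and q* = 45.
Since 14 < 16, the ceiling is binding.
At p = 14: qd = 141 - 6·14 = 57 and qs = 5·14 - 35 = 35.
The quantity actually transacted is the short side, supply: 35.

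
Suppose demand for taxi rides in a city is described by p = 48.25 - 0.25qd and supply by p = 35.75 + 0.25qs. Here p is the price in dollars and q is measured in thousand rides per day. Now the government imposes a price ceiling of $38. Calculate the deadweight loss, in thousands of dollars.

Rearranging demand gives qd = 193 - 4p; rearranging supply gives qs = 4p - 143. Without the control the market clears where 193 - 4p = 4p - 143, i.e. p* = 42 and q* = 25.
Since 38 < 42, the ceiling is binding.
At p = 38: qd = 193 - 4·38 = 41 and qs = 4·38 - 143 = 9.
Quantity traded falls to 9. At q = 9 the demand price is (193 - 9)/4 = 46 and the supply price is (143 + 9)/4 = 38.
Deadweight loss = ½ · (46 - 38) · (25 - 9) = ½ · 8 · 16 = 64.

64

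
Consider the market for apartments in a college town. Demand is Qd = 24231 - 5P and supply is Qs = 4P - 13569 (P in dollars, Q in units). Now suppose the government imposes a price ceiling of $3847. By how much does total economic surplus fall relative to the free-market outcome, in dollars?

Setting quantity demanded equal to quantity supplied, 24231 - 5P = 4P - 13569, gives P* = 4200 and Q* = 3231.
Since 3847 < 4200, the ceiling is binding.
At P = 3847: Qd = 24231 - 5·3847 = 4996 and Qs = 4·3847 - 13569 = 1819.
Quantity traded falls to 1819. At Q = 1819 the demand price is (24231 - 1819)/5 = 4482.4 and the supply price is (13569 + 1819)/4 = 3847.
Deadweight loss = ½ · (4482.4 - 3847) · (3231 - 1819) = ½ · 635.4 · 1412 = 448592.4.

448592.4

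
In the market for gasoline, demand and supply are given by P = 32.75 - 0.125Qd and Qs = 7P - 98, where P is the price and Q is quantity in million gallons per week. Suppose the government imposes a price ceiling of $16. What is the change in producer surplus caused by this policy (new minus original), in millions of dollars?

Rearranging demand gives Qd = 262 - 8P. Equilibrium: 262 - 8P = 7P - 98, so 360 = 15P and P* = 24, Q* = 70.
Since 16 < 24, the ceiling is binding.
At P = 16: Qd = 262 - 8·16 = 134 and Qs = 7·16 - 98 = 14.
Producer surplus without the control is ½ · (24 - 14) · 70 = 350.
With the ceiling, producers sell 14 units at 16, so PS = ½ · (16 - 14) · 14 = 14.
Change in producer surplus = 14 - 350 = -336.

-336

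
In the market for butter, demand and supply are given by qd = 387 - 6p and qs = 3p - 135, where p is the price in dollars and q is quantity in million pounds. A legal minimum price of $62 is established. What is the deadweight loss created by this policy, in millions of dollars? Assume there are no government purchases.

Equilibrium: 387 - 6p = 3p - 135, so 522 = 9p and p* = 58, q* = 39.
Because the floor (62) lies above the market-clearing price, it is binding.
At p = 62: qd = 387 - 6·62 = 15 and qs = 3·62 - 135 = 51.
Quantity traded falls to 15. At q = 15 the demand price is (387 - 15)/6 = 62 and the supply price is (135 + 15)/3 = 50.
Deadweight loss = ½ · (62 - 50) · (39 - 15) = ½ · 12 · 24 = 144.

144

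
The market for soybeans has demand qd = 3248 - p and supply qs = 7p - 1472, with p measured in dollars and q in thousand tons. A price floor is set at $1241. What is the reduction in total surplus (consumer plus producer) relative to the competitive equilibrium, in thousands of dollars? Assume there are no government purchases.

Equilibrium: 3248 - p = 7p - 1472, so 4720 = 8p and p* = 590, q* = 2658.
Because the floor (1241) lies above the market-clearing price, it is binding.
At p = 1241: qd = 3248 - 1241 = 2007 and qs = 7·1241 - 1472 = 7215.
Quantity traded falls to 2007. At q = 2007 the demand price is 3248 - 2007 = 1241 and the supply price is (1472 + 2007)/7 = 497.
Deadweight loss = ½ · (1241 - 497) · (2658 - 2007) = ½ · 744 · 651 = 242172.

242172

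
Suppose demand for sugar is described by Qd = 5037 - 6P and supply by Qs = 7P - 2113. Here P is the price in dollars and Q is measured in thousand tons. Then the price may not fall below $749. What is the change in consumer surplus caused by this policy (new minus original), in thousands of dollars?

In a free market, 5037 - 6P = 7P - 2113 gives the equilibrium P* = 550, Q* = 1737.
Because the floor (749) lies above the market-clearing price, it is binding.
At P = 749: Qd = 5037 - 6·749 = 543 and Qs = 7·749 - 2113 = 3130.
Consumer surplus without the control is ½ · (839.5 - 550) · 1737 = 251430.75.
With the floor, consumers buy 543 units at 749, so CS = ½ · (839.5 - 749) · 543 = 24570.75.
Change in consumer surplus = 24570.75 - 251430.75 = -226860.

-226860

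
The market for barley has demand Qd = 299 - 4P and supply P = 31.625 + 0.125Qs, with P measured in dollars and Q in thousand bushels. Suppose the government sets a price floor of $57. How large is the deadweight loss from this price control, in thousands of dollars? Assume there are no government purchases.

Rearranging supply gives Qs = 8P - 253. Equilibrium: 299 - 4P = 8P - 253, so 552 = 12P and P* = 46, Q* = 115.
Since 57 > 46, the floor is binding.
At P = 57: Qd = 299 - 4·57 = 71 and Qs = 8·57 - 253 = 203.
Quantity traded falls to 71. At Q = 71 the demand price is (299 - 71)/4 = 57 and the supply price is (253 + 71)/8 = 40.5.
Deadweight loss = ½ · (57 - 40.5) · (115 - 71) = ½ · 16.5 · 44 = 363.

363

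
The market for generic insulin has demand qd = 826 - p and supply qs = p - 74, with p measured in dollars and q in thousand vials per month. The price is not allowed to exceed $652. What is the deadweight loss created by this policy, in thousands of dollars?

Without the control the market clears where 826 - p = p - 74, i.e. p* = 450 and q* = 376.
Since 652 is above p* = 450, the ceiling does not bind and the free-market outcome prevails.
Since the control does not bind, no trades are prevented and deadweight loss is zero.

0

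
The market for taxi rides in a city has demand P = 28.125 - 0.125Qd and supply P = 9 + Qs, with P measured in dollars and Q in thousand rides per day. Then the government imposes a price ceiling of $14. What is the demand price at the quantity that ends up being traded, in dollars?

Rearranging demand gives Qd = 225 - 8P; rearranging supply gives Qs = P - 9. Without the control the market clears where 225 - 8P = P - 9, i.e. P* = 26 and Q* = 17.
The ceiling of 14 is below the equilibrium price 26, so it binds.
At P = 14: Qd = 225 - 8·14 = 113 and Qs = 14 - 9 = 5.
Only 5 units reach the market. On the demand curve, the marginal buyer's willingness to pay at Q = 5 is (225 - 5)/8 = 27.5.

27.5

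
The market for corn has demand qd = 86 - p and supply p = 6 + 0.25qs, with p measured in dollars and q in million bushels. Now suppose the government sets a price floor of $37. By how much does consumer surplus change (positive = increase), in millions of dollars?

Rearranging supply gives qs = 4p - 24. Equilibrium: 86 - p = 4p - 24, so 110 = 5p and p* = 22, q* = 64.
Since 37 > 22, the floor is binding.
At p = 37: qd = 86 - 37 = 49 and qs = 4·37 - 24 = 124.
Consumer surplus without the control is ½ · (86 - 22) · 64 = 2048.
With the floor, consumers buy 49 units at 37, so CS = ½ · (86 - 37) · 49 = 1200.5.
Change in consumer surplus = 1200.5 - 2048 = -847.5.

-847.5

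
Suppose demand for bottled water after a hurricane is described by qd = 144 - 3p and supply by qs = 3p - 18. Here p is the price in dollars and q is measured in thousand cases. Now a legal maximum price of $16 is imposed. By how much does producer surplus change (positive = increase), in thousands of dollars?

-511.5

Without the control the market clears where 144 - 3p = 3p - 18, i.e. p* = 27 and q* = 63.
The ceiling of 16 is below the equilibrium price 27, so it binds.
At p = 16: qd = 144 - 3·16 = 96 and qs = 3·16 - 18 = 30.
Producer surplus without the control is ½ · (27 - 6) · 63 = 661.5.
With the ceiling, producers sell 30 units at 16, so PS = ½ · (16 - 6) · 30 = 150.
Change in producer surplus = 150 - 661.5 = -511.5.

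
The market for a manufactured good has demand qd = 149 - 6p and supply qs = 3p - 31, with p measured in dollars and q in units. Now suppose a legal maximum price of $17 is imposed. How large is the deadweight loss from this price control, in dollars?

20.25

Equilibrium: 149 - 6p = 3p - 31, so 180 = 9p and p* = 20, q* = 29.
Since 17 < 20, the ceiling is binding.
At p = 17: qd = 149 - 6·17 = 47 and qs = 3·17 - 31 = 20.
Quantity traded falls to 20. At q = 20 the demand price is (149 - 20)/6 = 21.5 and the supply price is (31 + 20)/3 = 17.
Deadweight loss = ½ · (21.5 - 17) · (29 - 20) = ½ · 4.5 · 9 = 20.25.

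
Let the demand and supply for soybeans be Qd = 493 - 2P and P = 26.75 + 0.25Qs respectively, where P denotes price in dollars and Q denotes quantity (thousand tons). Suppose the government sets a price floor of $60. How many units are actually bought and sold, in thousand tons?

293

Rearranging supply gives Qs = 4P - 107. Without the control the market clears where 493 - 2P = 4P - 107, i.e. P* = 100 and Q* = 293.
Since 60 is below P* = 100, the floor does not bind and the free-market outcome prevails.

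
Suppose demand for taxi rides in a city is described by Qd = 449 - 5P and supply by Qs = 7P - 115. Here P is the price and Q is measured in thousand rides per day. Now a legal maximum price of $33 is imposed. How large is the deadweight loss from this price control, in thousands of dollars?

Without the control the market clears where 449 - 5P = 7P - 115, i.e. P* = 47 and Q* = 214.
The ceiling of 33 is below the equilibrium price 47, so it binds.
At P = 33: Qd = 449 - 5·33 = 284 and Qs = 7·33 - 115 = 116.
Quantity traded falls to 116. At Q = 116 the demand price is (449 - 116)/5 = 66.6 and the supply price is (115 + 116)/7 = 33.
Deadweight loss = ½ · (66.6 - 33) · (214 - 116) = ½ · 33.6 · 98 = 1646.4.

1646.4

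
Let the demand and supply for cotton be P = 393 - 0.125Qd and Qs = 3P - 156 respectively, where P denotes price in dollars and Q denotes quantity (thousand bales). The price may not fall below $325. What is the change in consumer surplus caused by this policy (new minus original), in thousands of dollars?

-16100

Rearranging demand gives Qd = 3144 - 8P. In a free market, 3144 - 8P = 3P - 156 gives the equilibrium P* = 300, Q* = 744.
Because the floor (325) lies above the market-clearing price, it is binding.
At P = 325: Qd = 3144 - 8·325 = 544 and Qs = 3·325 - 156 = 819.
Consumer surplus without the control is ½ · (393 - 300) · 744 = 34596.
With the floor, consumers buy 544 units at 325, so CS = ½ · (393 - 325) · 544 = 18496.
Change in consumer surplus = 18496 - 34596 = -16100.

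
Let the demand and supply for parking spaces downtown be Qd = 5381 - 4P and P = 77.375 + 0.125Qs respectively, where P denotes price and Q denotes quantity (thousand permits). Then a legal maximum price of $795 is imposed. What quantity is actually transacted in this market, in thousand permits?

Rearranging supply gives Qs = 8P - 619. In a free market, 5381 - 4P = 8P - 619 gives the equilibrium P* = 500, Q* = 3381.
Since 795 is above P* = 500, the ceiling does not bind and the free-market outcome prevails.

3381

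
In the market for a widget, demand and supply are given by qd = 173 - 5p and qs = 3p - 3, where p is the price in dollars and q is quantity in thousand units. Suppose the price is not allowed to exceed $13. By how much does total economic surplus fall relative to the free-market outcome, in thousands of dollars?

194.4

In a free market, 173 - 5p = 3p - 3 gives the equilibrium p* = 22, q* = 63.
The ceiling of 13 is below the equilibrium price 22, so it binds.
At p = 13: qd = 173 - 5·13 = 108 and qs = 3·13 - 3 = 36.
Quantity traded falls to 36. At q = 36 the demand price is (173 - 36)/5 = 27.4 and the supply price is (3 + 36)/3 = 13.
Deadweight loss = ½ · (27.4 - 13) · (63 - 36) = ½ · 14.4 · 27 = 194.4.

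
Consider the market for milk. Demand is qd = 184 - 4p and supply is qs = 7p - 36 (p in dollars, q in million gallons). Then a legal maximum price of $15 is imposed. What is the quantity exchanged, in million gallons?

In a free market, 184 - 4p = 7p - 36 gives the equilibrium p* = 20, q* = 104.
Since 15 < 20, the ceiling is binding.
At p = 15: qd = 184 - 4·15 = 124 and qs = 7·15 - 36 = 69.
The quantity actually transacted is the short side, supply: 69.

69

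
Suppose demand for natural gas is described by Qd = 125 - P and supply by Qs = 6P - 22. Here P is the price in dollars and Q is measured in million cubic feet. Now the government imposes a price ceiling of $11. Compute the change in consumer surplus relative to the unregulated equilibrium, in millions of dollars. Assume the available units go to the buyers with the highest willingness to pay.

-1360

Equilibrium: 125 - P = 6P - 22, so 147 = 7P and P* = 21, Q* = 104.
The ceiling of 11 is below the equilibrium price 21, so it binds.
At P = 11: Qd = 125 - 11 = 114 and Qs = 6·11 - 22 = 44.
Consumer surplus without the control is ½ · (125 - 21) · 104 = 5408.
With the ceiling, 44 units are sold at 11 (assume they go to the highest-value buyers). The demand price at Q = 44 is 81, so CS = ½ · [(125 - 11) + (81 - 11)] · 44 = 4048.
Change in consumer surplus = 4048 - 5408 = -1360.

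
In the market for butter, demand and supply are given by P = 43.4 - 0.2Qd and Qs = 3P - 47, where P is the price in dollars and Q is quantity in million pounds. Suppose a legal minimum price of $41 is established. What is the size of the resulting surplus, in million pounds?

Rearranging demand gives Qd = 217 - 5P. Equilibrium: 217 - 5P = 3P - 47, so 264 = 8P and P* = 33, Q* = 52.
The floor of 41 is above the equilibrium price 33, so it binds.
At P = 41: Qd = 217 - 5·41 = 12 and Qs = 3·41 - 47 = 76.
Surplus = Qs - Qd = 76 - 12 = 64.

64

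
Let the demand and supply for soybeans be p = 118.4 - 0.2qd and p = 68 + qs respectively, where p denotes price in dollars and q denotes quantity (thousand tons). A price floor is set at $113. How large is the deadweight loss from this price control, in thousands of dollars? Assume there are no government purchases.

Rearranging demand gives qd = 592 - 5p; rearranging supply gives qs = p - 68. In a free market, 592 - 5p = p - 68 gives the equilibrium p* = 110, q* = 42.
The floor of 113 is above the equilibrium price 110, so it binds.
At p = 113: qd = 592 - 5·113 = 27 and qs = 113 - 68 = 45.
Quantity traded falls to 27. At q = 27 the demand price is (592 - 27)/5 = 113 and the supply price is 68 + 27 = 95.
Deadweight loss = ½ · (113 - 95) · (42 - 27) = ½ · 18 · 15 = 135.

135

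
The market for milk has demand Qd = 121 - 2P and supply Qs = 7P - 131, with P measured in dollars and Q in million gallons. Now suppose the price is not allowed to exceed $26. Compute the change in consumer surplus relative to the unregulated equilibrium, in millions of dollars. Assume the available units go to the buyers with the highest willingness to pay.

Without the control the market clears where 121 - 2P = 7P - 131, i.e. P* = 28 and Q* = 65.
Since 26 < 28, the ceiling is binding.
At P = 26: Qd = 121 - 2·26 = 69 and Qs = 7·26 - 131 = 51.
Consumer surplus without the control is ½ · (60.5 - 28) · 65 = 1056.25.
With the ceiling, 51 units are sold at 26 (assume they go to the highest-value buyers). The demand price at Q = 51 is 35, so CS = ½ · [(60.5 - 26) + (35 - 26)] · 51 = 1109.25.
Change in consumer surplus = 1109.25 - 1056.25 = 53.

53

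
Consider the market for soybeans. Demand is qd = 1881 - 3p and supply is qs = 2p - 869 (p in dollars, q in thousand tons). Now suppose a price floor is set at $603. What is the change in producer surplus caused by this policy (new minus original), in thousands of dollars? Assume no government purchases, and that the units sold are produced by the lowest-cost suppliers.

-2504.25

Equilibrium: 1881 - 3p = 2p - 869, so 2750 = 5p and p* = 550, q* = 231.
Since 603 > 550, the floor is binding.
At p = 603: qd = 1881 - 3·603 = 72 and qs = 2·603 - 869 = 337.
Producer surplus without the control is ½ · (550 - 434.5) · 231 = 13340.25.
With the floor, 72 units are sold at 603. The supply price at q = 72 is 470.5, so PS = ½ · [(603 - 434.5) + (603 - 470.5)] · 72 = 10836.
Change in producer surplus = 10836 - 13340.25 = -2504.25.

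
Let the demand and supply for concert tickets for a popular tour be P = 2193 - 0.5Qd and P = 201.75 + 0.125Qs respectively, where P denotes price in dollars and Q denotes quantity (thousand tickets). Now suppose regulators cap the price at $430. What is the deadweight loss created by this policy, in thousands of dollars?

578000

Rearranging demand gives Qd = 4386 - 2P; rearranging supply gives Qs = 8P - 1614. Without the control the market clears where 4386 - 2P = 8P - 1614, i.e. P* = 600 and Q* = 3186.
Since 430 < 600, the ceiling is binding.
At P = 430: Qd = 4386 - 2·430 = 3526 and Qs = 8·430 - 1614 = 1826.
Quantity traded falls to 1826. At Q = 1826 the demand price is (4386 - 1826)/2 = 1280 and the supply price is (1614 + 1826)/8 = 430.
Deadweight loss = ½ · (1280 - 430) · (3186 - 1826) = ½ · 850 · 1360 = 578000.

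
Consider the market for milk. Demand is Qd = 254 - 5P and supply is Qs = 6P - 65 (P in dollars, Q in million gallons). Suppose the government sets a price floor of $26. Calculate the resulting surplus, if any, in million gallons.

Equilibrium: 254 - 5P = 6P - 65, so 319 = 11P and P* = 29, Q* = 109.
The floor of 26 is below the equilibrium price 29, so it is not binding; the market clears at P* = 29, Q* = 109.
Since the control does not bind, there is no surplus.

0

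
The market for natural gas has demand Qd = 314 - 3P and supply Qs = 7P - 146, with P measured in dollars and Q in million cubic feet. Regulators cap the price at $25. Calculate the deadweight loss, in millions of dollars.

Setting quantity demanded equal to quantity supplied, 314 - 3P = 7P - 146, gives P* = 46 and Q* = 176.
Since 25 < 46, the ceiling is binding.
At P = 25: Qd = 314 - 3·25 = 239 and Qs = 7·25 - 146 = 29.
Quantity traded falls to 29. At Q = 29 the demand price is (314 - 29)/3 = 95 and the supply price is (146 + 29)/7 = 25.
Deadweight loss = ½ · (95 - 25) · (176 - 29) = ½ · 70 · 147 = 5145.

5145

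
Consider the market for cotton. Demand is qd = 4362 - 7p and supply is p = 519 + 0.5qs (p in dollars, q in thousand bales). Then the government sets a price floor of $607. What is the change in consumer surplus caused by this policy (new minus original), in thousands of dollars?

Rearranging supply gives qs = 2p - 1038. In a free market, 4362 - 7p = 2p - 1038 gives the equilibrium p* = 600, q* = 162.
Because the floor (607) lies above the market-clearing price, it is binding.
At p = 607: qd = 4362 - 7·607 = 113 and qs = 2·607 - 1038 = 176.
Consumer surplus without the control is ½ · (4362/7 - 600) · 162 = 13122/7.
With the floor, consumers buy 113 units at 607, so CS = ½ · (4362/7 - 607) · 113 = 12769/14.
Change in consumer surplus = 12769/14 - 13122/7 = -962.5.

-962.5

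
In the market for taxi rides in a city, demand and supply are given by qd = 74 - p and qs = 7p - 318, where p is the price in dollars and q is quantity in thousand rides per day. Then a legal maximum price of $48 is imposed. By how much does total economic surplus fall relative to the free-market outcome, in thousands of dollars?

Setting quantity demanded equal to quantity supplied, 74 - p = 7p - 318, gives p* = 49 and q* = 25.
Since 48 < 49, the ceiling is binding.
At p = 48: qd = 74 - 48 = 26 and qs = 7·48 - 318 = 18.
Quantity traded falls to 18. At q = 18 the demand price is 74 - 18 = 56 and the supply price is (318 + 18)/7 = 48.
Deadweight loss = ½ · (56 - 48) · (25 - 18) = ½ · 8 · 7 = 28.

28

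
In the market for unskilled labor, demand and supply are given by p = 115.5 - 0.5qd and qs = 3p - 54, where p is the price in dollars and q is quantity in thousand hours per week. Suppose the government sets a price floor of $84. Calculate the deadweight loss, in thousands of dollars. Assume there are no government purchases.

Rearranging demand gives qd = 231 - 2p. Without the control the market clears where 231 - 2p = 3p - 54, i.e. p* = 57 and q* = 117.
Because the floor (84) lies above the market-clearing price, it is binding.
At p = 84: qd = 231 - 2·84 = 63 and qs = 3·84 - 54 = 198.
Quantity traded falls to 63. At q = 63 the demand price is (231 - 63)/2 = 84 and the supply price is (54 + 63)/3 = 39.
Deadweight loss = ½ · (84 - 39) · (117 - 63) = ½ · 45 · 54 = 1215.

1215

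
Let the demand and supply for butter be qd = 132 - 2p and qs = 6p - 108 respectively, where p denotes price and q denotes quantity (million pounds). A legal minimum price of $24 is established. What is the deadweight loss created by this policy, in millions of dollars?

Equilibrium: 132 - 2p = 6p - 108, so 240 = 8p and p* = 30, q* = 72.
Since 24 is below p* = 30, the floor does not bind and the free-market outcome prevails.
Since the control does not bind, no trades are prevented and deadweight loss is zero.

0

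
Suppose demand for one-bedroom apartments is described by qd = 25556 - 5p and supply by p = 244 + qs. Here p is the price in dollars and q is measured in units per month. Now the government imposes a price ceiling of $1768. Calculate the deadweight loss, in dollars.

Rearranging supply gives qs = p - 244. Equilibrium: 25556 - 5p = p - 244, so 25800 = 6p and p* = 4300, q* = 4056.
Because the ceiling (1768) lies below the market-clearing price, it is binding.
At p = 1768: qd = 25556 - 5·1768 = 16716 and qs = 1768 - 244 = 1524.
Quantity traded falls to 1524. At q = 1524 the demand price is (25556 - 1524)/5 = 4806.4 and the supply price is 244 + 1524 = 1768.
Deadweight loss = ½ · (4806.4 - 1768) · (4056 - 1524) = ½ · 3038.4 · 2532 = 3846614.4.

3846614.4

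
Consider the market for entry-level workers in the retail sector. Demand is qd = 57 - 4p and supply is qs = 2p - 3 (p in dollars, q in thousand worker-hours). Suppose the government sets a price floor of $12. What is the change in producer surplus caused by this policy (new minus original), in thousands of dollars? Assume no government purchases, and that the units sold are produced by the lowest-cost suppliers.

In a free market, 57 - 4p = 2p - 3 gives the equilibrium p* = 10, q* = 17.
Since 12 > 10, the floor is binding.
At p = 12: qd = 57 - 4·12 = 9 and qs = 2·12 - 3 = 21.
Producer surplus without the control is ½ · (10 - 1.5) · 17 = 72.25.
With the floor, 9 units are sold at 12. The supply price at q = 9 is 6, so PS = ½ · [(12 - 1.5) + (12 - 6)] · 9 = 74.25.
Change in producer surplus = 74.25 - 72.25 = 2.

2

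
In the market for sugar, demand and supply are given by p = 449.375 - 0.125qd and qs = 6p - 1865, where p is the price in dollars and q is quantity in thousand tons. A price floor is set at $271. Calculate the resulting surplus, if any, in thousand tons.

0

Rearranging demand gives qd = 3595 - 8p. Equilibrium: 3595 - 8p = 6p - 1865, so 5460 = 14p and p* = 390, q* = 475.
Since 271 is below p* = 390, the floor does not bind and the free-market outcome prevails.
Since the control does not bind, there is no surplus.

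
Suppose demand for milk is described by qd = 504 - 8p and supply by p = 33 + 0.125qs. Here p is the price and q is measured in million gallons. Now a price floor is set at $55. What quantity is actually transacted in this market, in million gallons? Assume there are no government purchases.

Rearranging supply gives qs = 8p - 264. In a free market, 504 - 8p = 8p - 264 gives the equilibrium p* = 48, q* = 120.
The floor of 55 is above the equilibrium price 48, so it binds.
At p = 55: qd = 504 - 8·55 = 64 and qs = 8·55 - 264 = 176.
The quantity actually transacted is the short side, demand: 64.

64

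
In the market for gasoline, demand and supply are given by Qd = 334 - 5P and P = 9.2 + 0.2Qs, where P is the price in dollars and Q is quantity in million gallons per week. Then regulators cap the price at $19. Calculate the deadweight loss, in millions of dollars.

1805

Rearranging supply gives Qs = 5P - 46. Setting quantity demanded equal to quantity supplied, 334 - 5P = 5P - 46, gives P* = 38 and Q* = 144.
The ceiling of 19 is below the equilibrium price 38, so it binds.
At P = 19: Qd = 334 - 5·19 = 239 and Qs = 5·19 - 46 = 49.
Quantity traded falls to 49. At Q = 49 the demand price is (334 - 49)/5 = 57 and the supply price is (46 + 49)/5 = 19.
Deadweight loss = ½ · (57 - 19) · (144 - 49) = ½ · 38 · 95 = 1805.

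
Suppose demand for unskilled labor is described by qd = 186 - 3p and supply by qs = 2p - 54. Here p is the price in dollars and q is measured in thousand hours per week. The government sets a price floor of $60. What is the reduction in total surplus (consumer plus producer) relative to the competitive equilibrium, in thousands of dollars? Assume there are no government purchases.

540

Setting quantity demanded equal to quantity supplied, 186 - 3p = 2p - 54, gives p* = 48 and q* = 42.
The floor of 60 is above the equilibrium price 48, so it binds.
At p = 60: qd = 186 - 3·60 = 6 and qs = 2·60 - 54 = 66.
Quantity traded falls to 6. At q = 6 the demand price is (186 - 6)/3 = 60 and the supply price is (54 + 6)/2 = 30.
Deadweight loss = ½ · (60 - 30) · (42 - 6) = ½ · 30 · 36 = 540.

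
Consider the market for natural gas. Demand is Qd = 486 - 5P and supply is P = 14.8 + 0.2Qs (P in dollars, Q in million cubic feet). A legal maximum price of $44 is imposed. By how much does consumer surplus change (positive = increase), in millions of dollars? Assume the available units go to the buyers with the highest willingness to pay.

1392

Rearranging supply gives Qs = 5P - 74. Without the control the market clears where 486 - 5P = 5P - 74, i.e. P* = 56 and Q* = 206.
Because the ceiling (44) lies below the market-clearing price, it is binding.
At P = 44: Qd = 486 - 5·44 = 266 and Qs = 5·44 - 74 = 146.
Consumer surplus without the control is ½ · (97.2 - 56) · 206 = 4243.6.
With the ceiling, 146 units are sold at 44 (assume they go to the highest-value buyers). The demand price at Q = 146 is 68, so CS = ½ · [(97.2 - 44) + (68 - 44)] · 146 = 5635.6.
Change in consumer surplus = 5635.6 - 4243.6 = 1392.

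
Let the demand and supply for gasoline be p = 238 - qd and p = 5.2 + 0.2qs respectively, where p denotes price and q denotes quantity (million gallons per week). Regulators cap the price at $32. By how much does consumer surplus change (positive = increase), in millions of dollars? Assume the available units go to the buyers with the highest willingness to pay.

-192

Rearranging demand gives qd = 238 - p; rearranging supply gives qs = 5p - 26. In a free market, 238 - p = 5p - 26 gives the equilibrium p* = 44, q* = 194.
Since 32 < 44, the ceiling is binding.
At p = 32: qd = 238 - 32 = 206 and qs = 5·32 - 26 = 134.
Consumer surplus without the control is ½ · (238 - 44) · 194 = 18818.
With the ceiling, 134 units are sold at 32 (assume they go to the highest-value buyers). The demand price at q = 134 is 104, so CS = ½ · [(238 - 32) + (104 - 32)] · 134 = 18626.
Change in consumer surplus = 18626 - 18818 = -192.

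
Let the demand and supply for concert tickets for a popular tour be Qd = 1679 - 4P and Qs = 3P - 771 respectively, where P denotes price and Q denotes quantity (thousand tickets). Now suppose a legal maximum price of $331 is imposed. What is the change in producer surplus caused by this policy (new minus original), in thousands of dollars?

Without the control the market clears where 1679 - 4P = 3P - 771, i.e. P* = 350 and Q* = 279.
Since 331 < 350, the ceiling is binding.
At P = 331: Qd = 1679 - 4·331 = 355 and Qs = 3·331 - 771 = 222.
Producer surplus without the control is ½ · (350 - 257) · 279 = 12973.5.
With the ceiling, producers sell 222 units at 331, so PS = ½ · (331 - 257) · 222 = 8214.
Change in producer surplus = 8214 - 12973.5 = -4759.5.

-4759.5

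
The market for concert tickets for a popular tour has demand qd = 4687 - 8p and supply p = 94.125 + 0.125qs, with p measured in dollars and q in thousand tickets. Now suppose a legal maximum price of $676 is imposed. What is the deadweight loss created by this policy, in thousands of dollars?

0

Rearranging supply gives qs = 8p - 753. Setting quantity demanded equal to quantity supplied, 4687 - 8p = 8p - 753, gives p* = 340 and q* = 1967.
The ceiling of 676 is above the equilibrium price 340, so it is not binding; the market clears at p* = 340, q* = 1967.
Since the control does not bind, no trades are prevented and deadweight loss is zero.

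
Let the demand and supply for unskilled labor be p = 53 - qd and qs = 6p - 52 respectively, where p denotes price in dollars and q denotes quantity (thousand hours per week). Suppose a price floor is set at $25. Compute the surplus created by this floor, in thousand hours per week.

70

Rearranging demand gives qd = 53 - p. Without the control the market clears where 53 - p = 6p - 52, i.e. p* = 15 and q* = 38.
The floor of 25 is above the equilibrium price 15, so it binds.
At p = 25: qd = 53 - 25 = 28 and qs = 6·25 - 52 = 98.
Surplus = qs - qd = 98 - 28 = 70.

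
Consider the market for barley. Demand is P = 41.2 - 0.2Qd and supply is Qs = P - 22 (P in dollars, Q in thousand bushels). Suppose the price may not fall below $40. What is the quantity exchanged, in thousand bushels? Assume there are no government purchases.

6

Rearranging demand gives Qd = 206 - 5P. In a free market, 206 - 5P = P - 22 gives the equilibrium P* = 38, Q* = 16.
Because the floor (40) lies above the market-clearing price, it is binding.
At P = 40: Qd = 206 - 5·40 = 6 and Qs = 40 - 22 = 18.
The quantity actually transacted is the short side, demand: 6.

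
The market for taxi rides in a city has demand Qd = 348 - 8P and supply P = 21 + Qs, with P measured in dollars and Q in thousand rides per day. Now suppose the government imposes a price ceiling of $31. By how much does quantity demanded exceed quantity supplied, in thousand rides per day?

90

Rearranging supply gives Qs = P - 21. Setting quantity demanded equal to quantity supplied, 348 - 8P = P - 21, gives P* = 41 and Q* = 20.
Since 31 < 41, the ceiling is binding.
At P = 31: Qd = 348 - 8·31 = 100 and Qs = 31 - 21 = 10.
Shortage = Qd - Qs = 100 - 10 = 90.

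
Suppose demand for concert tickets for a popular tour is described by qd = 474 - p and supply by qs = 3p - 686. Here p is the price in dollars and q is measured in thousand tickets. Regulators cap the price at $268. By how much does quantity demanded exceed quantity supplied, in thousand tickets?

Equilibrium: 474 - p = 3p - 686, so 1160 = 4p and p* = 290, q* = 184.
Since 268 < 290, the ceiling is binding.
At p = 268: qd = 474 - 268 = 206 and qs = 3·268 - 686 = 118.
Shortage = qd - qs = 206 - 118 = 88.

88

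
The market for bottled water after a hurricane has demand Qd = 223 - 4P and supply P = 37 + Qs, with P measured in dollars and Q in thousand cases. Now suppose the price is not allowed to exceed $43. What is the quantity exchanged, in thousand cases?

Rearranging supply gives Qs = P - 37. Setting quantity demanded equal to quantity supplied, 223 - 4P = P - 37, gives P* = 52 and Q* = 15.
The ceiling of 43 is below the equilibrium price 52, so it binds.
At P = 43: Qd = 223 - 4·43 = 51 and Qs = 43 - 37 = 6.
The quantity actually transacted is the short side, supply: 6.

6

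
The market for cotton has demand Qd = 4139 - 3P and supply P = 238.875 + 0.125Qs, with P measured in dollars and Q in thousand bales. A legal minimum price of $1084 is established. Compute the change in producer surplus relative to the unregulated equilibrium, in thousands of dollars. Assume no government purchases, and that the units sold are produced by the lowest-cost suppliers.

Rearranging supply gives Qs = 8P - 1911. Without the control the market clears where 4139 - 3P = 8P - 1911, i.e. P* = 550 and Q* = 2489.
The floor of 1084 is above the equilibrium price 550, so it binds.
At P = 1084: Qd = 4139 - 3·1084 = 887 and Qs = 8·1084 - 1911 = 6761.
Producer surplus without the control is ½ · (550 - 238.875) · 2489 = 387195.0625.
With the floor, 887 units are sold at 1084. The supply price at Q = 887 is 349.75, so PS = ½ · [(1084 - 238.875) + (1084 - 349.75)] · 887 = 700452.8125.
Change in producer surplus = 700452.8125 - 387195.0625 = 313257.75.

313257.75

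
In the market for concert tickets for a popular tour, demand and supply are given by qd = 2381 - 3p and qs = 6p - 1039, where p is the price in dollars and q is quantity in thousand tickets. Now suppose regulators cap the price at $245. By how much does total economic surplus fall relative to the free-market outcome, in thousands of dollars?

164025

Equilibrium: 2381 - 3p = 6p - 1039, so 3420 = 9p and p* = 380, q* = 1241.
Since 245 < 380, the ceiling is binding.
At p = 245: qd = 2381 - 3·245 = 1646 and qs = 6·245 - 1039 = 431.
Quantity traded falls to 431. At q = 431 the demand price is (2381 - 431)/3 = 650 and the supply price is (1039 + 431)/6 = 245.
Deadweight loss = ½ · (650 - 245) · (1241 - 431) = ½ · 405 · 810 = 164025.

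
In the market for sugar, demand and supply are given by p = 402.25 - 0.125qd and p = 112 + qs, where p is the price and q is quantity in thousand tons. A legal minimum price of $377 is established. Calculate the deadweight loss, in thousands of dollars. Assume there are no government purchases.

Rearranging demand gives qd = 3218 - 8p; rearranging supply gives qs = p - 112. Without the control the market clears where 3218 - 8p = p - 112, i.e. p* = 370 and q* = 258.
Since 377 > 370, the floor is binding.
At p = 377: qd = 3218 - 8·377 = 202 and qs = 377 - 112 = 265.
Quantity traded falls to 202. At q = 202 the demand price is (3218 - 202)/8 = 377 and the supply price is 112 + 202 = 314.
Deadweight loss = ½ · (377 - 314) · (258 - 202) = ½ · 63 · 56 = 1764.

1764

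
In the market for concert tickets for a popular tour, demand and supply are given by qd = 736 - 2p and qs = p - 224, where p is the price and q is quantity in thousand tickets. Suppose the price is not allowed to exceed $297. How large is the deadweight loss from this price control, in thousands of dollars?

Without the control the market clears where 736 - 2p = p - 224, i.e. p* = 320 and q* = 96.
Since 297 < 320, the ceiling is binding.
At p = 297: qd = 736 - 2·297 = 142 and qs = 297 - 224 = 73.
Quantity traded falls to 73. At q = 73 the demand price is (736 - 73)/2 = 331.5 and the supply price is 224 + 73 = 297.
Deadweight loss = ½ · (331.5 - 297) · (96 - 73) = ½ · 34.5 · 23 = 396.75.

396.75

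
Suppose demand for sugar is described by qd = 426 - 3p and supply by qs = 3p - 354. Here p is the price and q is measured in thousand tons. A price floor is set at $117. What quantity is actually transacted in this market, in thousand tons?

36

Setting quantity demanded equal to quantity supplied, 426 - 3p = 3p - 354, gives p* = 130 and q* = 36.
The floor of 117 is below the equilibrium price 130, so it is not binding; the market clears at p* = 130, q* = 36.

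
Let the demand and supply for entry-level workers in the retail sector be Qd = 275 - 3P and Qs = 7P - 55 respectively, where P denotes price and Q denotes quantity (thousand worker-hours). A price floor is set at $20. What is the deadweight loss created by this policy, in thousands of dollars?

In a free market, 275 - 3P = 7P - 55 gives the equilibrium P* = 33, Q* = 176.
Since 20 is below P* = 33, the floor does not bind and the free-market outcome prevails.
Since the control does not bind, no trades are prevented and deadweight loss is zero.

0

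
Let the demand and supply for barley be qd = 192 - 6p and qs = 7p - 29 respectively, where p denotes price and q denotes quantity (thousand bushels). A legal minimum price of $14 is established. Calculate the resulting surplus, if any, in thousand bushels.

0

In a free market, 192 - 6p = 7p - 29 gives the equilibrium p* = 17, q* = 90.
Since 14 is below p* = 17, the floor does not bind and the free-market outcome prevails.
Since the control does not bind, there is no surplus.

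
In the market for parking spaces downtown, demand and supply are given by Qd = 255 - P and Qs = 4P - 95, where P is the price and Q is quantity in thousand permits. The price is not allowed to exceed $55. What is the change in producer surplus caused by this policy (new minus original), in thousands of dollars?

Setting quantity demanded equal to quantity supplied, 255 - P = 4P - 95, gives P* = 70 and Q* = 185.
The ceiling of 55 is below the equilibrium price 70, so it binds.
At P = 55: Qd = 255 - 55 = 200 and Qs = 4·55 - 95 = 125.
Producer surplus without the control is ½ · (70 - 23.75) · 185 = 4278.125.
With the ceiling, producers sell 125 units at 55, so PS = ½ · (55 - 23.75) · 125 = 1953.125.
Change in producer surplus = 1953.125 - 4278.125 = -2325.

-2325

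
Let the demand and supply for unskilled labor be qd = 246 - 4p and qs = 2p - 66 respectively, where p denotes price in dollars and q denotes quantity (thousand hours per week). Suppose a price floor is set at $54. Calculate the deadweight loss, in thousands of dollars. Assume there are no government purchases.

24

Setting quantity demanded equal to quantity supplied, 246 - 4p = 2p - 66, gives p* = 52 and q* = 38.
Because the floor (54) lies above the market-clearing price, it is binding.
At p = 54: qd = 246 - 4·54 = 30 and qs = 2·54 - 66 = 42.
Quantity traded falls to 30. At q = 30 the demand price is (246 - 30)/4 = 54 and the supply price is (66 + 30)/2 = 48.
Deadweight loss = ½ · (54 - 48) · (38 - 30) = ½ · 6 · 8 = 24.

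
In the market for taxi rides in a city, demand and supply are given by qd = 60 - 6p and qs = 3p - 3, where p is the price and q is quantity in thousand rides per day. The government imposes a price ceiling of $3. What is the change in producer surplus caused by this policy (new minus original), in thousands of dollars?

-48

Setting quantity demanded equal to quantity supplied, 60 - 6p = 3p - 3, gives p* = 7 and q* = 18.
Since 3 < 7, the ceiling is binding.
At p = 3: qd = 60 - 6·3 = 42 and qs = 3·3 - 3 = 6.
Producer surplus without the control is ½ · (7 - 1) · 18 = 54.
With the ceiling, producers sell 6 units at 3, so PS = ½ · (3 - 1) · 6 = 6.
Change in producer surplus = 6 - 54 = -48.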